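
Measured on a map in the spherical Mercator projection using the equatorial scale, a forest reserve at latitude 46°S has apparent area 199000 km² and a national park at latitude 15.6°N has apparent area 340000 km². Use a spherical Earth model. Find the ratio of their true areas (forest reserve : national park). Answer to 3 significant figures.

0.304

Mercator's areal exaggeration is sec²φ; hence true area = (apparent area) · cos²φ.
True area of forest reserve: 199000 × cos²(46°) = 199000 × 0.4826 = 96030 km².
True area of national park: 340000 × cos²(15.6°) = 340000 × 0.9277 = 315400 km².
Ratio = 96030 / 315400 ≈ 0.304.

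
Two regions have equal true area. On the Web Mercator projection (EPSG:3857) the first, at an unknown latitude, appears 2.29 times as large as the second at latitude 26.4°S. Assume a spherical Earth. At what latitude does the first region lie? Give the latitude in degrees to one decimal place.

53.7°

For equal true areas on Mercator, apparent areas scale as sec²φ, so the ratio is cos²φ₂ / cos²φ₁.
cos²φ₂ / cos²φ₁ = 2.29  ⇒  cos φ₁ = cos 26.4° / √2.29 = 0.8957/1.513 = 0.5919.
φ₁ = arccos(0.5919) ≈ 53.7°.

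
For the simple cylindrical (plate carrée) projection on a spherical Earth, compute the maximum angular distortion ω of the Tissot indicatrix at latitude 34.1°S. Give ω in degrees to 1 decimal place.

For the equirectangular projection with φ₀ = 0 (plate carrée), h = 1 along meridians and k = sec φ along parallels.
At 34.1°: h = 1.000, k = 1.208; principal scales a = 1.208, b = 1.000.
sin(ω/2) = (a − b)/(a + b) = 0.2076/2.208 = 0.09406, so ω = 2 arcsin(0.09406) ≈ 10.8°.

10.8°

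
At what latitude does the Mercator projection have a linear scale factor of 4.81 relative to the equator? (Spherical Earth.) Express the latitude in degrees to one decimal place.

78.0°

Mercator scale is k = sec φ = 1/cos φ.
1/cos φ = 4.81  ⇒  cos φ = 0.2079  ⇒  φ = arccos(0.2079) ≈ 78.0°.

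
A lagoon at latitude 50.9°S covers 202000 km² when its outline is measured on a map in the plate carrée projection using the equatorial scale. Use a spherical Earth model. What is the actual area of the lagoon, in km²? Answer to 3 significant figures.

For the equirectangular projection with φ₀ = 0 (plate carrée), h = 1 along meridians and k = sec φ along parallels.
Areal scale = h·k = 1 × sec φ; at 50.9°, h = 1.000, k = 1.586, so h·k = 1.586.
True area = apparent / (areal scale) = 202000 / 1.586 ≈ 127000 km².

127000 km²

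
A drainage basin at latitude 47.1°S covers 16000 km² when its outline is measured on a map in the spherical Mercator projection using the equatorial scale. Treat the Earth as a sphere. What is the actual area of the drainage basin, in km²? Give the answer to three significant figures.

7410 km²

Mercator is conformal, so the point scale is isotropic: h = k = sec φ = 1/cos φ.
Areal scale = k² = sec²φ = 1/cos²(47.1°) = 1/0.6807² = 2.158.
True area = apparent / (areal scale) = 16000 / 2.158 ≈ 7410 km².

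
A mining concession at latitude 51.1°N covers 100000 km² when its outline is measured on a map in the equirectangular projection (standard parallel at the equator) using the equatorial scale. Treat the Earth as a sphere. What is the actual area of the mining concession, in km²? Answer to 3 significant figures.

In the plate carrée (x = Rλ, y = Rφ), meridians are true-scale (h = 1) and parallels are stretched by k = sec φ.
Areal scale = h·k = 1 × sec φ; at 51.1°, h = 1.000, k = 1.592, so h·k = 1.592.
True area = apparent / (areal scale) = 100000 / 1.592 ≈ 62800 km².

62800 km²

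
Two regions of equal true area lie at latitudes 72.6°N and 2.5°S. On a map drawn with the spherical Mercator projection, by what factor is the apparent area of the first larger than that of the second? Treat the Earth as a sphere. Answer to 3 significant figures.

11.2

Mercator areal scale is sec²φ.
At 72.6°: sec²(72.6°) = 1/0.2990² = 11.18.
At 2.5°: sec²(2.5°) = 1/0.9990² = 1.002.
Ratio = 11.18/1.002 = cos²(2.5°)/cos²(72.6°) ≈ 11.2.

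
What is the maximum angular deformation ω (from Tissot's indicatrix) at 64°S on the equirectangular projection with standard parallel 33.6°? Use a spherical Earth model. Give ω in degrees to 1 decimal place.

36.2°

In the equirectangular projection with standard parallel φ₀ = 33.6° (x = Rλ cos φ₀, y = Rφ), meridians are true-scale (h = 1) and the parallel scale is k = cos φ₀ / cos φ.
At 64°: h = 1.000, k = 1.900; principal scales a = 1.900, b = 1.000.
sin(ω/2) = (a − b)/(a + b) = 0.9000/2.900 = 0.3104, so ω = 2 arcsin(0.3104) ≈ 36.2°.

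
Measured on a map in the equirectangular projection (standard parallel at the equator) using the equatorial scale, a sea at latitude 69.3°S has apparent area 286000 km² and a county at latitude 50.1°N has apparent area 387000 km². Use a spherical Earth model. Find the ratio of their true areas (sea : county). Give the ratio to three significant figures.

0.407

Plate carrée has h = 1 and k = sec φ, giving areal scale sec φ; true area = (apparent area) · cos φ.
True area of sea: 286000 × cos(69.3°) = 286000 × 0.3535 = 101100 km².
True area of county: 387000 × cos(50.1°) = 387000 × 0.6414 = 248200 km².
Ratio = 101100 / 248200 ≈ 0.407.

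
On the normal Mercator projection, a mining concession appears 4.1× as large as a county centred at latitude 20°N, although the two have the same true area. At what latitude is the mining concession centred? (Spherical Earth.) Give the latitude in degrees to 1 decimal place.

On Mercator, (apparent₁)/(apparent₂) = sec²φ₁ / sec²φ₂ when true areas are equal.
cos²φ₂ / cos²φ₁ = 4.1  ⇒  cos φ₁ = cos 20° / √4.1 = 0.9397/2.025 = 0.4641.
φ₁ = arccos(0.4641) ≈ 62.3°.

62.3°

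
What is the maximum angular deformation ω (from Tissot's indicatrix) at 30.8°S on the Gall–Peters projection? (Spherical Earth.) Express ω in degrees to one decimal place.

22.2°

The Gall–Peters projection is cylindrical equal-area with φ₀ = 45°. For cylindrical equal-area with standard parallel φ₀, h = cos φ / cos φ₀ and k = cos φ₀ / cos φ, so h·k = 1.
At 30.8°: h = 1.215, k = 0.8232; principal scales a = 1.215, b = 0.8232.
sin(ω/2) = (a − b)/(a + b) = 0.3915/2.038 = 0.1921, so ω = 2 arcsin(0.1921) ≈ 22.2°.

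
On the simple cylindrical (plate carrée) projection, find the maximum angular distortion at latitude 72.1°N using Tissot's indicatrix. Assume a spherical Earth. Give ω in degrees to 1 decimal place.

For the equirectangular projection with φ₀ = 0 (plate carrée), h = 1 along meridians and k = sec φ along parallels.
At 72.1°: h = 1.000, k = 3.254; principal scales a = 3.254, b = 1.000.
sin(ω/2) = (a − b)/(a + b) = 2.254/4.254 = 0.5298, so ω = 2 arcsin(0.5298) ≈ 64.0°.

64.0°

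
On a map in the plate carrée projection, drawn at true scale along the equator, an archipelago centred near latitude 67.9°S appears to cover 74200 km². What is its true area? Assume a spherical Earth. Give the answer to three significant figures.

27900 km²

For the equirectangular projection with φ₀ = 0 (plate carrée), h = 1 along meridians and k = sec φ along parallels.
Areal scale = h·k = 1 × sec φ; at 67.9°, h = 1.000, k = 2.658, so h·k = 2.658.
True area = apparent / (areal scale) = 74200 / 2.658 ≈ 27900 km².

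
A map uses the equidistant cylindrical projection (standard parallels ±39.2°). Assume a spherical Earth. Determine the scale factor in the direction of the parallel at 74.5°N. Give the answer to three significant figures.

2.90

With standard parallel φ₀ = 39.2°, the equirectangular projection gives x = Rλ cos φ₀, y = Rφ, so h = 1 and k = cos 39.2° / cos φ.
k = cos 39.2° / cos 74.5° = 0.7749/0.2672 = 2.900.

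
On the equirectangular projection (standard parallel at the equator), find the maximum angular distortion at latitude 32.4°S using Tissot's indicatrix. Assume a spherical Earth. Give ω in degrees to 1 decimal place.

9.7°

For the equirectangular projection with φ₀ = 0 (plate carrée), h = 1 along meridians and k = sec φ along parallels.
At 32.4°: h = 1.000, k = 1.184; principal scales a = 1.184, b = 1.000.
sin(ω/2) = (a − b)/(a + b) = 0.1844/2.184 = 0.08441, so ω = 2 arcsin(0.08441) ≈ 9.7°.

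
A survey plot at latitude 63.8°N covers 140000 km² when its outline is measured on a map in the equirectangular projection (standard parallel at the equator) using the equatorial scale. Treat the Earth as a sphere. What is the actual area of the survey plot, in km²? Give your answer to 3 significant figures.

Plate carrée maps x = Rλ, y = Rφ. The meridian scale is h = 1 and the parallel scale is k = 1/cos φ = sec φ.
Areal scale = h·k = 1 × sec φ; at 63.8°, h = 1.000, k = 2.265, so h·k = 2.265.
True area = apparent / (areal scale) = 140000 / 2.265 ≈ 61800 km².

61800 km²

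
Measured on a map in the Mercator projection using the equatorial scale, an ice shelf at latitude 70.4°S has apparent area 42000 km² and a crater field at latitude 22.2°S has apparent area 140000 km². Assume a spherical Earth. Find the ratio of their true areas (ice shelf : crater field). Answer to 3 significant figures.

0.0394

Mercator's areal exaggeration is sec²φ; hence true area = (apparent area) · cos²φ.
True area of ice shelf: 42000 × cos²(70.4°) = 42000 × 0.1125 = 4726 km².
True area of crater field: 140000 × cos²(22.2°) = 140000 × 0.8572 = 120000 km².
Ratio = 4726 / 120000 ≈ 0.0394.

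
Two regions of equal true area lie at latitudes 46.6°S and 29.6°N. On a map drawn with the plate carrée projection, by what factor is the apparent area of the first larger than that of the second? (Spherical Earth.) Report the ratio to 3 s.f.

1.27

For the equirectangular projection with φ₀ = 0 (plate carrée), h = 1 along meridians and k = sec φ along parallels.
Areal scale at 46.6°: h·k = 1.000 × 1.455 = 1.455.
Areal scale at 29.6°: h·k = 1.000 × 1.150 = 1.150.
Ratio = 1.455/1.150 ≈ 1.27.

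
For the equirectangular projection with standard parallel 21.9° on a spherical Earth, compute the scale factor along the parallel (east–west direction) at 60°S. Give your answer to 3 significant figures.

1.86

The equidistant cylindrical projection with φ₀ = 21.9° has h = 1 (meridians true) and k = cos φ₀ / cos φ along parallels.
k = cos 21.9° / cos 60° = 0.9278/0.5000 = 1.856.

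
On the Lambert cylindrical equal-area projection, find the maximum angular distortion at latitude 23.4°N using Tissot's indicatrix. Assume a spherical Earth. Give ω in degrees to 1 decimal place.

The Lambert cylindrical equal-area projection is the cylindrical equal-area projection with its standard parallel at the equator (φ₀ = 0). For cylindrical equal-area with standard parallel φ₀, h = cos φ / cos φ₀ and k = cos φ₀ / cos φ, so h·k = 1.
At 23.4°: h = 0.9178, k = 1.090; principal scales a = 1.090, b = 0.9178.
sin(ω/2) = (a − b)/(a + b) = 0.1719/2.007 = 0.08562, so ω = 2 arcsin(0.08562) ≈ 9.8°.

9.8°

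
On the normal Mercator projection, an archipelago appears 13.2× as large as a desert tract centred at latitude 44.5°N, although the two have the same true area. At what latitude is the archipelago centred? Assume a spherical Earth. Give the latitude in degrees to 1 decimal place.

78.7°

Mercator areal scale is sec²φ, so apparent-area ratio = sec²φ₁ / sec²φ₂ = cos²φ₂ / cos²φ₁.
cos²φ₂ / cos²φ₁ = 13.2  ⇒  cos φ₁ = cos 44.5° / √13.2 = 0.7133/3.633 = 0.1963.
φ₁ = arccos(0.1963) ≈ 78.7°.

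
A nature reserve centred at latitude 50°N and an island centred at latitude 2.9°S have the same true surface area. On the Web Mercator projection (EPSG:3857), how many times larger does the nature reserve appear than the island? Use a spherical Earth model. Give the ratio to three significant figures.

Mercator is conformal with k = sec φ, so areal scale = k² = sec²φ.
At 50°: sec²(50°) = 1/0.6428² = 2.420.
At 2.9°: sec²(2.9°) = 1/0.9987² = 1.003.
Ratio = 2.420/1.003 = cos²(2.9°)/cos²(50°) ≈ 2.41.

2.41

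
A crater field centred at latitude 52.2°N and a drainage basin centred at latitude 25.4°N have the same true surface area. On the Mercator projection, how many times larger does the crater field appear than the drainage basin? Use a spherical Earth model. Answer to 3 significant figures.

2.17

Mercator is conformal with k = sec φ, so areal scale = k² = sec²φ.
At 52.2°: sec²(52.2°) = 1/0.6129² = 2.662.
At 25.4°: sec²(25.4°) = 1/0.9033² = 1.225.
Ratio = 2.662/1.225 = cos²(25.4°)/cos²(52.2°) ≈ 2.17.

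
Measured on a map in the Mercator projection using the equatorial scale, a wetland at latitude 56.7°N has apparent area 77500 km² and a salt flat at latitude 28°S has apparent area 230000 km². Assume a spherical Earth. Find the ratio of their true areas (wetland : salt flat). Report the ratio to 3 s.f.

0.130

Since Mercator area scale is 1/cos²φ, the true area equals the apparent area multiplied by cos²φ.
True area of wetland: 77500 × cos²(56.7°) = 77500 × 0.3014 = 23360 km².
True area of salt flat: 230000 × cos²(28°) = 230000 × 0.7796 = 179300 km².
Ratio = 23360 / 179300 ≈ 0.130.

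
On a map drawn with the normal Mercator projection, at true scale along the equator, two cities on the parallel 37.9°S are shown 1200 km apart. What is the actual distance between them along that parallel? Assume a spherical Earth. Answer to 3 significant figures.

Mercator is conformal, so the point scale is isotropic: h = k = sec φ = 1/cos φ.
Along the parallel at 37.9°, map distances are exaggerated by k = sec 37.9° = 1.267.
True distance = 1200 / 1.267 = 1200 × cos 37.9° ≈ 947 km.

947 km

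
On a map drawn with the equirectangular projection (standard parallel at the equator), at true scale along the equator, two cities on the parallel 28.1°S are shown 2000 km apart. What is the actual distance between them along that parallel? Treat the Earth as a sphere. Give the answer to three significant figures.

1760 km

Plate carrée maps x = Rλ, y = Rφ. The meridian scale is h = 1 and the parallel scale is k = 1/cos φ = sec φ.
Along the parallel at 28.1°, map distances are exaggerated by k = sec 28.1° = 1.134.
True distance = 2000 / 1.134 = 2000 × cos 28.1° ≈ 1760 km.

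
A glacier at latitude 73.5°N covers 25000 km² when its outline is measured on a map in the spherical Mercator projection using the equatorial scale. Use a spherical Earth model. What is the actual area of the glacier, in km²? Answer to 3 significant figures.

2020 km²

Mercator is conformal, so the point scale is isotropic: h = k = sec φ = 1/cos φ.
Areal scale = k² = sec²φ = 1/cos²(73.5°) = 1/0.2840² = 12.40.
True area = apparent / (areal scale) = 25000 / 12.40 ≈ 2020 km².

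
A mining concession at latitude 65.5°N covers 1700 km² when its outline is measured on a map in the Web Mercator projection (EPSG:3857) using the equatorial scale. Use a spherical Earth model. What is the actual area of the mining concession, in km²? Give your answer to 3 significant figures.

The Mercator projection is conformal; its linear scale factor is the same in every direction and equals sec φ = 1/cos φ.
Areal scale = k² = sec²φ = 1/cos²(65.5°) = 1/0.4147² = 5.815.
True area = apparent / (areal scale) = 1700 / 5.815 ≈ 292 km².

292 km²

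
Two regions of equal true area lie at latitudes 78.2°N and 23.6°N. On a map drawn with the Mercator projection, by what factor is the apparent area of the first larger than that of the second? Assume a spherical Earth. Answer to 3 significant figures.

Mercator areal scale is sec²φ.
At 78.2°: sec²(78.2°) = 1/0.2045² = 23.91.
At 23.6°: sec²(23.6°) = 1/0.9164² = 1.191.
Ratio = 23.91/1.191 = cos²(23.6°)/cos²(78.2°) ≈ 20.1.

20.1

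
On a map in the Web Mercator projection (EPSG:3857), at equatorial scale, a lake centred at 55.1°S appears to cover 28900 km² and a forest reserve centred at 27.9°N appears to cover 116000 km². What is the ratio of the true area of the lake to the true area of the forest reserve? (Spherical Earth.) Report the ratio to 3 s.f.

0.104

Since Mercator area scale is 1/cos²φ, the true area equals the apparent area multiplied by cos²φ.
True area of lake: 28900 × cos²(55.1°) = 28900 × 0.3274 = 9460 km².
True area of forest reserve: 116000 × cos²(27.9°) = 116000 × 0.7810 = 90600 km².
Ratio = 9460 / 90600 ≈ 0.104.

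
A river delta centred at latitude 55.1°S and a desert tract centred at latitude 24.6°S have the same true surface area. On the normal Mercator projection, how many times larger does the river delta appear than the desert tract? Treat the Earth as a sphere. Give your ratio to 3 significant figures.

On Mercator, area is exaggerated by sec²φ = 1/cos²φ.
At 55.1°: sec²(55.1°) = 1/0.5721² = 3.055.
At 24.6°: sec²(24.6°) = 1/0.9092² = 1.210.
Ratio = 3.055/1.210 = cos²(24.6°)/cos²(55.1°) ≈ 2.53.

2.53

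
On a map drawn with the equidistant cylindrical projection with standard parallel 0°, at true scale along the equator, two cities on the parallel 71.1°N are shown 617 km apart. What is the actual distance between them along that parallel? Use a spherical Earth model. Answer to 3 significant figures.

200 km

For the equirectangular projection with φ₀ = 0 (plate carrée), h = 1 along meridians and k = sec φ along parallels.
Along the parallel at 71.1°, map distances are exaggerated by k = sec 71.1° = 3.087.
True distance = 617 / 3.087 = 617 × cos 71.1° ≈ 200 km.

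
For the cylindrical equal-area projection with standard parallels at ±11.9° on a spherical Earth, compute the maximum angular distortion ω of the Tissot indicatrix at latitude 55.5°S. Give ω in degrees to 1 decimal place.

For cylindrical equal-area with standard parallel φ₀, h = cos φ / cos φ₀ and k = cos φ₀ / cos φ, so h·k = 1.
At 55.5°: h = 0.5788, k = 1.728; principal scales a = 1.728, b = 0.5788.
sin(ω/2) = (a − b)/(a + b) = 1.149/2.306 = 0.4981, so ω = 2 arcsin(0.4981) ≈ 59.7°.

59.7°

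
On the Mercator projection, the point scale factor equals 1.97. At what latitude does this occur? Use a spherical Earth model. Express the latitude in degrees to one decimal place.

59.5°

Mercator scale is k = sec φ = 1/cos φ.
1/cos φ = 1.97  ⇒  cos φ = 0.5076  ⇒  φ = arccos(0.5076) ≈ 59.5°.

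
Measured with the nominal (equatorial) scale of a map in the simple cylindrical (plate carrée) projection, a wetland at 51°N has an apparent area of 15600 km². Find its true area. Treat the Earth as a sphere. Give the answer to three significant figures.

For the equirectangular projection with φ₀ = 0 (plate carrée), h = 1 along meridians and k = sec φ along parallels.
Areal scale = h·k = 1 × sec φ; at 51°, h = 1.000, k = 1.589, so h·k = 1.589.
True area = apparent / (areal scale) = 15600 / 1.589 ≈ 9820 km².

9820 km²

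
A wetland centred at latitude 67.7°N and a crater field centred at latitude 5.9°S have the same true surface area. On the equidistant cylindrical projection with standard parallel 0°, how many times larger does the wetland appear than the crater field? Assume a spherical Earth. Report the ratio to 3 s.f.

2.62

In the plate carrée (x = Rλ, y = Rφ), meridians are true-scale (h = 1) and parallels are stretched by k = sec φ.
Areal scale at 67.7°: h·k = 1.000 × 2.635 = 2.635.
Areal scale at 5.9°: h·k = 1.000 × 1.005 = 1.005.
Ratio = 2.635/1.005 ≈ 2.62.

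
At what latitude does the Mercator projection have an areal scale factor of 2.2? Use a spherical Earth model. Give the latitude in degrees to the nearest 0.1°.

47.6°

Mercator areal scale is sec²φ.
sec²φ = 2.2  ⇒  cos²φ = 0.4545  ⇒  cos φ = 0.6742.
φ = arccos(0.6742) ≈ 47.6°.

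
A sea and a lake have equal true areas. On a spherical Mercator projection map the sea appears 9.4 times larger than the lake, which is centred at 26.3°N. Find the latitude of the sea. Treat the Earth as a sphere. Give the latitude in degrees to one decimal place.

Mercator areal scale is sec²φ, so apparent-area ratio = sec²φ₁ / sec²φ₂ = cos²φ₂ / cos²φ₁.
cos²φ₂ / cos²φ₁ = 9.4  ⇒  cos φ₁ = cos 26.3° / √9.4 = 0.8965/3.066 = 0.2924.
φ₁ = arccos(0.2924) ≈ 73.0°.

73.0°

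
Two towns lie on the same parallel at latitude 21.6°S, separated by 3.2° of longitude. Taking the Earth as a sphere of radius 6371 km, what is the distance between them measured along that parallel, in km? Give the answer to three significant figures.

331 km

Arc length along a parallel = R cos φ · Δλ (with Δλ in radians).
= 6371 × cos 21.6° × (3.2° × π/180) = 6371 × 0.9298 × 0.05585 ≈ 331 km.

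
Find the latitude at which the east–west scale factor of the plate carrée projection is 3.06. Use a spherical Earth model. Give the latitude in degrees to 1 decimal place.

70.9°

Plate carrée: h = 1, k = sec φ along parallels.
sec φ = 3.06  ⇒  cos φ = 0.3268  ⇒  φ ≈ 70.9°.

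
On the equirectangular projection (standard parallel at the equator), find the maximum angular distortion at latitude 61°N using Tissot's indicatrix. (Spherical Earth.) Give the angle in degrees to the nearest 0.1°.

For the equirectangular projection with φ₀ = 0 (plate carrée), h = 1 along meridians and k = sec φ along parallels.
At 61°: h = 1.000, k = 2.063; principal scales a = 2.063, b = 1.000.
sin(ω/2) = (a − b)/(a + b) = 1.063/3.063 = 0.3470, so ω = 2 arcsin(0.3470) ≈ 40.6°.

40.6°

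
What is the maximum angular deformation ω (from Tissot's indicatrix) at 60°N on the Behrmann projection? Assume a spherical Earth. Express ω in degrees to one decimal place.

60.0°

Behrmann is a cylindrical equal-area projection with standard parallels at ±30°. Cylindrical equal-area (φ₀ = 30°): h = cos φ / cos 30° along meridians, k = cos 30° / cos φ along parallels; h·k = 1.
At 60°: h = 0.5774, k = 1.732; principal scales a = 1.732, b = 0.5774.
sin(ω/2) = (a − b)/(a + b) = 1.155/2.309 = 0.5000, so ω = 2 arcsin(0.5000) ≈ 60.0°.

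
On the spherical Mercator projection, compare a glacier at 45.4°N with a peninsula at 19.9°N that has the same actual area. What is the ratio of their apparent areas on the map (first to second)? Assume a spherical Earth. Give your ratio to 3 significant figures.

Mercator areal scale is sec²φ.
At 45.4°: sec²(45.4°) = 1/0.7022² = 2.028.
At 19.9°: sec²(19.9°) = 1/0.9403² = 1.131.
Ratio = 2.028/1.131 = cos²(19.9°)/cos²(45.4°) ≈ 1.79.

1.79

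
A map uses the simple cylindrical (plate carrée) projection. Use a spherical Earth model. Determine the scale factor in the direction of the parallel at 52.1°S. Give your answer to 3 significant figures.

Plate carrée maps x = Rλ, y = Rφ. The meridian scale is h = 1 and the parallel scale is k = 1/cos φ = sec φ.
k = 1/cos 52.1° = 1/0.6143 = 1.628.

1.63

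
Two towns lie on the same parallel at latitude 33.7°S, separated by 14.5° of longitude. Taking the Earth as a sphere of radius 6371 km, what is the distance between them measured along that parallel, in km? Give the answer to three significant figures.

Arc length along a parallel = R cos φ · Δλ (with Δλ in radians).
= 6371 × cos 33.7° × (14.5° × π/180) = 6371 × 0.8320 × 0.2531 ≈ 1340 km.

1340 km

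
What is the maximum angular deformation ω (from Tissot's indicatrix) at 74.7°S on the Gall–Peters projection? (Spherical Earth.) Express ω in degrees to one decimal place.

98.1°

The Gall–Peters projection is cylindrical equal-area with φ₀ = 45°. A cylindrical equal-area projection with standard parallel φ₀ has meridian scale h = cos φ / cos φ₀ and parallel scale k = cos φ₀ / cos φ (so areas are preserved, h·k = 1).
At 74.7°: h = 0.3732, k = 2.680; principal scales a = 2.680, b = 0.3732.
sin(ω/2) = (a − b)/(a + b) = 2.307/3.053 = 0.7555, so ω = 2 arcsin(0.7555) ≈ 98.1°.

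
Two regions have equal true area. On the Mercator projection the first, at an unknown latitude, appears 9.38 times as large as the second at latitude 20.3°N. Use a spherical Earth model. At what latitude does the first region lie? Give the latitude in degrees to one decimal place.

On Mercator, (apparent₁)/(apparent₂) = sec²φ₁ / sec²φ₂ when true areas are equal.
cos²φ₂ / cos²φ₁ = 9.38  ⇒  cos φ₁ = cos 20.3° / √9.38 = 0.9379/3.063 = 0.3062.
φ₁ = arccos(0.3062) ≈ 72.2°.

72.2°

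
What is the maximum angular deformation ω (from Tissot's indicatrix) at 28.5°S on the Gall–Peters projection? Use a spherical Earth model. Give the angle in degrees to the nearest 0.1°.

Gall–Peters is a cylindrical equal-area projection with standard parallels at ±45°. For cylindrical equal-area with standard parallel φ₀, h = cos φ / cos φ₀ and k = cos φ₀ / cos φ, so h·k = 1.
At 28.5°: h = 1.243, k = 0.8046; principal scales a = 1.243, b = 0.8046.
sin(ω/2) = (a − b)/(a + b) = 0.4382/2.047 = 0.2140, so ω = 2 arcsin(0.2140) ≈ 24.7°.

24.7°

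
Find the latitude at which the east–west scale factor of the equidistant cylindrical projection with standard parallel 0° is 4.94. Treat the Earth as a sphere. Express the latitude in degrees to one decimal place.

78.3°

Plate carrée: h = 1, k = sec φ along parallels.
sec φ = 4.94  ⇒  cos φ = 0.2024  ⇒  φ ≈ 78.3°.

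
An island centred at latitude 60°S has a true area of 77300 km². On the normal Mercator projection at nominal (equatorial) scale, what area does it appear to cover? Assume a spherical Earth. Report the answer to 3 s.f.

For Mercator, h = k = sec φ (a conformal cylindrical projection has a single point scale, 1/cos φ).
Areal scale = k² = sec²φ = 1/cos²(60°) = 1/0.5000² = 4.000.
Apparent area = 77300 × 4.000 ≈ 309000 km².

309000 km²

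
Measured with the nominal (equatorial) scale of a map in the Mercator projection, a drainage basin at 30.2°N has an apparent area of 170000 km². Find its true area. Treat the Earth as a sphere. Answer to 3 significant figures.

127000 km²

The Mercator projection is conformal; its linear scale factor is the same in every direction and equals sec φ = 1/cos φ.
Areal scale = k² = sec²φ = 1/cos²(30.2°) = 1/0.8643² = 1.339.
True area = apparent / (areal scale) = 170000 / 1.339 ≈ 127000 km².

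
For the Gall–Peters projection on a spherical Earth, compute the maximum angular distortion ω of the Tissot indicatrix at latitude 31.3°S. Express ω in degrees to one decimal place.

The Gall–Peters projection is cylindrical equal-area with φ₀ = 45°. A cylindrical equal-area projection with standard parallel φ₀ has meridian scale h = cos φ / cos φ₀ and parallel scale k = cos φ₀ / cos φ (so areas are preserved, h·k = 1).
At 31.3°: h = 1.208, k = 0.8275; principal scales a = 1.208, b = 0.8275.
sin(ω/2) = (a − b)/(a + b) = 0.3808/2.036 = 0.1871, so ω = 2 arcsin(0.1871) ≈ 21.6°.

21.6°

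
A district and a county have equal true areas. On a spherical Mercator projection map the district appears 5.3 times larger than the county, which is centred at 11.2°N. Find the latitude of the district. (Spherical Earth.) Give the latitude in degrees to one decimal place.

On Mercator, (apparent₁)/(apparent₂) = sec²φ₁ / sec²φ₂ when true areas are equal.
cos²φ₂ / cos²φ₁ = 5.3  ⇒  cos φ₁ = cos 11.2° / √5.3 = 0.9810/2.302 = 0.4261.
φ₁ = arccos(0.4261) ≈ 64.8°.

64.8°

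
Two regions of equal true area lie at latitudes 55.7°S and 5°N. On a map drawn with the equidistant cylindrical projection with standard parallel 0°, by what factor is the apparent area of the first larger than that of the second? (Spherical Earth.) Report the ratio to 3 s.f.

1.77

In the plate carrée (x = Rλ, y = Rφ), meridians are true-scale (h = 1) and parallels are stretched by k = sec φ.
Areal scale at 55.7°: h·k = 1.000 × 1.775 = 1.775.
Areal scale at 5°: h·k = 1.000 × 1.004 = 1.004.
Ratio = 1.775/1.004 ≈ 1.77.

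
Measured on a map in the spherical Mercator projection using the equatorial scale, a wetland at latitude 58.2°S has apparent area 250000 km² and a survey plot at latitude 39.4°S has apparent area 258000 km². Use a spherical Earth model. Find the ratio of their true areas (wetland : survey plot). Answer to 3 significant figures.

0.451

Since Mercator area scale is 1/cos²φ, the true area equals the apparent area multiplied by cos²φ.
True area of wetland: 250000 × cos²(58.2°) = 250000 × 0.2777 = 69420 km².
True area of survey plot: 258000 × cos²(39.4°) = 258000 × 0.5971 = 154100 km².
Ratio = 69420 / 154100 ≈ 0.451.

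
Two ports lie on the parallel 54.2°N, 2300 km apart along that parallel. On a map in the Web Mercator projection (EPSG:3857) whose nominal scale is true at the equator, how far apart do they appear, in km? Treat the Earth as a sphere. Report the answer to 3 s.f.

3930 km

For Mercator, h = k = sec φ (a conformal cylindrical projection has a single point scale, 1/cos φ).
Along the parallel, k = sec 54.2° = 1/0.5850 = 1.710.
Map distance = 2300 × 1.710 ≈ 3930 km.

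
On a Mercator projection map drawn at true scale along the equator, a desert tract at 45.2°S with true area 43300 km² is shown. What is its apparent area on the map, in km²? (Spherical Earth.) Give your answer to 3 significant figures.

Mercator is conformal, so the point scale is isotropic: h = k = sec φ = 1/cos φ.
Areal scale = k² = sec²φ = 1/cos²(45.2°) = 1/0.7046² = 2.014.
Apparent area = 43300 × 2.014 ≈ 87200 km².

87200 km²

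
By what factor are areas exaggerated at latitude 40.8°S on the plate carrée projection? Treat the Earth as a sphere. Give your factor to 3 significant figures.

In the plate carrée (x = Rλ, y = Rφ), meridians are true-scale (h = 1) and parallels are stretched by k = sec φ.
Areal scale = h·k = 1 × sec φ; at 40.8°, h = 1.000, k = 1.321, so h·k = 1.321.

1.32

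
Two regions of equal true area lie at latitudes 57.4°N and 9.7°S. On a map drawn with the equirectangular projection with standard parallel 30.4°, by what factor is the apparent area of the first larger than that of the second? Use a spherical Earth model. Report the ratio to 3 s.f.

With standard parallel φ₀ = 30.4°, the equirectangular projection gives x = Rλ cos φ₀, y = Rφ, so h = 1 and k = cos 30.4° / cos φ.
Areal scale at 57.4°: h·k = 1.000 × 1.601 = 1.601.
Areal scale at 9.7°: h·k = 1.000 × 0.8750 = 0.8750.
Ratio = 1.601/0.8750 ≈ 1.83.

1.83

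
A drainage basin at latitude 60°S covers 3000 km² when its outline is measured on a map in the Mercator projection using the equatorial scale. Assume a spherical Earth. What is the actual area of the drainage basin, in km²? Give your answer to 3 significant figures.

750 km²

Mercator is conformal, so the point scale is isotropic: h = k = sec φ = 1/cos φ.
Areal scale = k² = sec²φ = 1/cos²(60°) = 1/0.5000² = 4.000.
True area = apparent / (areal scale) = 3000 / 4.000 ≈ 750 km².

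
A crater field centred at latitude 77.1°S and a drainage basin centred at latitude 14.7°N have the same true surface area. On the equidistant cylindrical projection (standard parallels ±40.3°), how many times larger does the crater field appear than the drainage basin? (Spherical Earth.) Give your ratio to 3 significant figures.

The equidistant cylindrical projection with φ₀ = 40.3° has h = 1 (meridians true) and k = cos φ₀ / cos φ along parallels.
Areal scale at 77.1°: h·k = 1.000 × 3.416 = 3.416.
Areal scale at 14.7°: h·k = 1.000 × 0.7885 = 0.7885.
Ratio = 3.416/0.7885 ≈ 4.33.

4.33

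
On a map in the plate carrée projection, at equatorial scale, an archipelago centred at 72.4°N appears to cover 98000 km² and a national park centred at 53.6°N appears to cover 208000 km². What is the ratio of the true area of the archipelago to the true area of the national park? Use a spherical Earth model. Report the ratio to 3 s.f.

0.240

On the plate carrée, areal scale = h·k = 1 × sec φ, so true area = apparent × cos φ.
True area of archipelago: 98000 × cos(72.4°) = 98000 × 0.3024 = 29630 km².
True area of national park: 208000 × cos(53.6°) = 208000 × 0.5934 = 123400 km².
Ratio = 29630 / 123400 ≈ 0.240.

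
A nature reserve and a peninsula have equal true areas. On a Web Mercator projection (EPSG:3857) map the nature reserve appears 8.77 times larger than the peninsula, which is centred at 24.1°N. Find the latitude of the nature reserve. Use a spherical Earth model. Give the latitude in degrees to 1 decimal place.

72.0°

Mercator areal scale is sec²φ, so apparent-area ratio = sec²φ₁ / sec²φ₂ = cos²φ₂ / cos²φ₁.
cos²φ₂ / cos²φ₁ = 8.77  ⇒  cos φ₁ = cos 24.1° / √8.77 = 0.9128/2.961 = 0.3082.
φ₁ = arccos(0.3082) ≈ 72.0°.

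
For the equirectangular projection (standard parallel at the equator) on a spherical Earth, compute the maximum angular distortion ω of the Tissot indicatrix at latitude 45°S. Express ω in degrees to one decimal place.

19.8°

In the plate carrée (x = Rλ, y = Rφ), meridians are true-scale (h = 1) and parallels are stretched by k = sec φ.
At 45°: h = 1.000, k = 1.414; principal scales a = 1.414, b = 1.000.
sin(ω/2) = (a − b)/(a + b) = 0.4142/2.414 = 0.1716, so ω = 2 arcsin(0.1716) ≈ 19.8°.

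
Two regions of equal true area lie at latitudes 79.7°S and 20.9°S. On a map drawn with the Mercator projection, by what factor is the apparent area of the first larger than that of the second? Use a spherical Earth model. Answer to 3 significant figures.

Mercator is conformal with k = sec φ, so areal scale = k² = sec²φ.
At 79.7°: sec²(79.7°) = 1/0.1788² = 31.28.
At 20.9°: sec²(20.9°) = 1/0.9342² = 1.146.
Ratio = 31.28/1.146 = cos²(20.9°)/cos²(79.7°) ≈ 27.3.

27.3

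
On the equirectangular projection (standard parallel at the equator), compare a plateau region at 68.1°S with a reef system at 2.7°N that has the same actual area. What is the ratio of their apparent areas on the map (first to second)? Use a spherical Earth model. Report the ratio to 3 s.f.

2.68

Plate carrée maps x = Rλ, y = Rφ. The meridian scale is h = 1 and the parallel scale is k = 1/cos φ = sec φ.
Areal scale at 68.1°: h·k = 1.000 × 2.681 = 2.681.
Areal scale at 2.7°: h·k = 1.000 × 1.001 = 1.001.
Ratio = 2.681/1.001 ≈ 2.68.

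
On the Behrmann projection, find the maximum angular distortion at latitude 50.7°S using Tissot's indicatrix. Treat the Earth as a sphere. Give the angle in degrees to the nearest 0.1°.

Behrmann is a cylindrical equal-area projection with standard parallels at ±30°. Cylindrical equal-area (φ₀ = 30°): h = cos φ / cos 30° along meridians, k = cos 30° / cos φ along parallels; h·k = 1.
At 50.7°: h = 0.7314, k = 1.367; principal scales a = 1.367, b = 0.7314.
sin(ω/2) = (a − b)/(a + b) = 0.6359/2.099 = 0.3030, so ω = 2 arcsin(0.3030) ≈ 35.3°.

35.3°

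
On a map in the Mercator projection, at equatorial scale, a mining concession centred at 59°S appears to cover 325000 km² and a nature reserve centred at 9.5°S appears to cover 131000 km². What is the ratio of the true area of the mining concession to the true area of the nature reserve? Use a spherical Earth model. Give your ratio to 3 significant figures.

0.677

Mercator's areal exaggeration is sec²φ; hence true area = (apparent area) · cos²φ.
True area of mining concession: 325000 × cos²(59°) = 325000 × 0.2653 = 86210 km².
True area of nature reserve: 131000 × cos²(9.5°) = 131000 × 0.9728 = 127400 km².
Ratio = 86210 / 127400 ≈ 0.677.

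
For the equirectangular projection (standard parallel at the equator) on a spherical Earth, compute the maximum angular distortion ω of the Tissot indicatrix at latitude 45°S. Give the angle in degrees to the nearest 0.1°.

19.8°

Plate carrée maps x = Rλ, y = Rφ. The meridian scale is h = 1 and the parallel scale is k = 1/cos φ = sec φ.
At 45°: h = 1.000, k = 1.414; principal scales a = 1.414, b = 1.000.
sin(ω/2) = (a − b)/(a + b) = 0.4142/2.414 = 0.1716, so ω = 2 arcsin(0.1716) ≈ 19.8°.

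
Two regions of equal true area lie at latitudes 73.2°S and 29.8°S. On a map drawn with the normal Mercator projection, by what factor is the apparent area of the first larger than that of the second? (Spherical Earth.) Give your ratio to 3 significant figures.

9.01

Mercator is conformal with k = sec φ, so areal scale = k² = sec²φ.
At 73.2°: sec²(73.2°) = 1/0.2890² = 11.97.
At 29.8°: sec²(29.8°) = 1/0.8678² = 1.328.
Ratio = 11.97/1.328 = cos²(29.8°)/cos²(73.2°) ≈ 9.01.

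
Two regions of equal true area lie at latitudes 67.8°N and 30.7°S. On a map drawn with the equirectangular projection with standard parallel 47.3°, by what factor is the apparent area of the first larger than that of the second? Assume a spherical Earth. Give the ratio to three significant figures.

2.28

The equidistant cylindrical projection with φ₀ = 47.3° has h = 1 (meridians true) and k = cos φ₀ / cos φ along parallels.
Areal scale at 67.8°: h·k = 1.000 × 1.795 = 1.795.
Areal scale at 30.7°: h·k = 1.000 × 0.7887 = 0.7887.
Ratio = 1.795/0.7887 ≈ 2.28.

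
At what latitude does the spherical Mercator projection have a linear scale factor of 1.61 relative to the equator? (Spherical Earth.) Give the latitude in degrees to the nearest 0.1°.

51.6°

Mercator scale is k = sec φ = 1/cos φ.
1/cos φ = 1.61  ⇒  cos φ = 0.6211  ⇒  φ = arccos(0.6211) ≈ 51.6°.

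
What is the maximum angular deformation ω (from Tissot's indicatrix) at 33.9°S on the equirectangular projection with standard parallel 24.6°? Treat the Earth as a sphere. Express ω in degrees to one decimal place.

5.2°

With standard parallel φ₀ = 24.6°, the equirectangular projection gives x = Rλ cos φ₀, y = Rφ, so h = 1 and k = cos 24.6° / cos φ.
At 33.9°: h = 1.000, k = 1.095; principal scales a = 1.095, b = 1.000.
sin(ω/2) = (a − b)/(a + b) = 0.09545/2.095 = 0.04555, so ω = 2 arcsin(0.04555) ≈ 5.2°.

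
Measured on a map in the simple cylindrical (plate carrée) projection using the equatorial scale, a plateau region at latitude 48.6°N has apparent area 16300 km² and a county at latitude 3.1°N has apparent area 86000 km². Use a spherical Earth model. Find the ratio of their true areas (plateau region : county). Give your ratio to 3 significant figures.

Plate carrée has h = 1 and k = sec φ, giving areal scale sec φ; true area = (apparent area) · cos φ.
True area of plateau region: 16300 × cos(48.6°) = 16300 × 0.6613 = 10780 km².
True area of county: 86000 × cos(3.1°) = 86000 × 0.9985 = 85870 km².
Ratio = 10780 / 85870 ≈ 0.126.

0.126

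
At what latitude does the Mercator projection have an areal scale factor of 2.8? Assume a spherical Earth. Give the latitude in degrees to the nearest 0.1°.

53.3°

Mercator areal scale is sec²φ.
sec²φ = 2.8  ⇒  cos²φ = 0.3571  ⇒  cos φ = 0.5976.
φ = arccos(0.5976) ≈ 53.3°.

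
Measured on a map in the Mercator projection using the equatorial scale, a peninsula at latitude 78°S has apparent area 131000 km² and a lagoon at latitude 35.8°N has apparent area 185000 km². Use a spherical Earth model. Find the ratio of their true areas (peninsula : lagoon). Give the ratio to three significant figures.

Since Mercator area scale is 1/cos²φ, the true area equals the apparent area multiplied by cos²φ.
True area of peninsula: 131000 × cos²(78°) = 131000 × 0.04323 = 5663 km².
True area of lagoon: 185000 × cos²(35.8°) = 185000 × 0.6578 = 121700 km².
Ratio = 5663 / 121700 ≈ 0.0465.

0.0465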